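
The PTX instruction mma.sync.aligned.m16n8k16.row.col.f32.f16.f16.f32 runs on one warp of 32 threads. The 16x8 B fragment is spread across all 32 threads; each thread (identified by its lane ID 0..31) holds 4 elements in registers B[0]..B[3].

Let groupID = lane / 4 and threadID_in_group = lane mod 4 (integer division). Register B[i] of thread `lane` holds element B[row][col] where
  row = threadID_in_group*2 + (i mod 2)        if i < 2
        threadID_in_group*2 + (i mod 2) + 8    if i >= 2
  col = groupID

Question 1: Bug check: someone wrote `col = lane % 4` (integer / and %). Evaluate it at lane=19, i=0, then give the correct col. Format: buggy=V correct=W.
buggy=3 correct=4

`lane % 4`[19,0]->3
lane 19->19/4=4, 19 mod 4=3
i=0  r:2·3+0+0->6  c:4
col: 3 vs 4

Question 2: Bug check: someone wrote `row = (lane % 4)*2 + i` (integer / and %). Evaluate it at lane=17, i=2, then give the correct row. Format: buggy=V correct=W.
`(lane % 4)*2 + i`[17,2]⇒4
lane 17⇒17/4=4, 17 mod 4=1
i=2  r:2·1+0+8⇒10  c:4
row: 4 vs 10

buggy=4 correct=10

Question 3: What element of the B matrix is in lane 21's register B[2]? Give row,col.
10,5

lane 21->21/4=5, 21 mod 4=1
i=2  r:2·1+0+8->10  c:5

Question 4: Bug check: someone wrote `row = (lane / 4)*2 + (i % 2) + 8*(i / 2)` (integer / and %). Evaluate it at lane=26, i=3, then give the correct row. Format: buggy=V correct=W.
`(lane / 4)*2 + (i % 2) + 8*(i / 2)`[26,3]=>21
lane 26=>26/4=6, 26 mod 4=2
i=3  r:2·2+1+8=>13  c:6
row: 21 vs 13

buggy=21 correct=13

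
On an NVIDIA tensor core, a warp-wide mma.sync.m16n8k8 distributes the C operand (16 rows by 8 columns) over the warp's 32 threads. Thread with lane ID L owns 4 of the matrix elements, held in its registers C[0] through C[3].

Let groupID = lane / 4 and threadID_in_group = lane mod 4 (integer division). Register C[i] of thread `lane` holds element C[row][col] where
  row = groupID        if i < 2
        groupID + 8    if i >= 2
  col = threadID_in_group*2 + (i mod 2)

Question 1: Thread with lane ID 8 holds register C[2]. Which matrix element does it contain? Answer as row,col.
lane 8: gid=2 (8/4), tid=0 (8%4)
i=2: r=2+8=10, c=0*2+0=0

10,0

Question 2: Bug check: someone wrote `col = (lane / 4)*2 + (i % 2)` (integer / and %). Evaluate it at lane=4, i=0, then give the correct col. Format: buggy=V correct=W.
`(lane / 4)*2 + (i % 2)`[4,0]->2
lane 4->4/4=1, 4 mod 4=0
i=0  r:1+0->1  c:2·0+0->0
col: 2 vs 0

buggy=2 correct=0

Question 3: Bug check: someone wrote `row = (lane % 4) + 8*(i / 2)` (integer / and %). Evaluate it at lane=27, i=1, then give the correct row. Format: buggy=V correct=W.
buggy=3 correct=6

`(lane % 4) + 8*(i / 2)`[27,1]→3
lane 27→27/4=6, 27 mod 4=3
i=1  r:6+0→6  c:2·3+1→7
row: 3 vs 6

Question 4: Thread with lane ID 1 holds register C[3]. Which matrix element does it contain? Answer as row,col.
8,3

lane 1=>1/4=0, 1 mod 4=1
i=3  r:0+8=>8  c:2·1+1=>3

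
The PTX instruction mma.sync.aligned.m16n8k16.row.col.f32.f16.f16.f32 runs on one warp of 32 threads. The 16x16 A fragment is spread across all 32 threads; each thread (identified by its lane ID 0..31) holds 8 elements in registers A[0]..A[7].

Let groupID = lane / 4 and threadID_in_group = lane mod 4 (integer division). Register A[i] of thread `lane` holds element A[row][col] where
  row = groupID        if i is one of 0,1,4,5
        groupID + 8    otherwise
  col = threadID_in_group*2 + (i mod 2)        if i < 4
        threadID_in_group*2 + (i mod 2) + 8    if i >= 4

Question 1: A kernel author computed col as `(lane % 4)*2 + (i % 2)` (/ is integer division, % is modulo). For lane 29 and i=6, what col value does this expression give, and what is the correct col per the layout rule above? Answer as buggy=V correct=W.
`(lane % 4)*2 + (i % 2)`[29,6]->2
29: g=7,t=1
[6] (7+8,1*2+0+8) = (15,10)
col: 2 vs 10

buggy=2 correct=10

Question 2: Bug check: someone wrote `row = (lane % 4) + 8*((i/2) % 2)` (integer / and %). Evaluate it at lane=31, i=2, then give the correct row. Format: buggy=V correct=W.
buggy=11 correct=15

`(lane % 4) + 8*((i/2) % 2)`[31,2]->11
lane 31: g=7 (31/4), t=3 (31%4)
i=2: r=7+8=15, c=3*2+0+0=6
row: 11 vs 15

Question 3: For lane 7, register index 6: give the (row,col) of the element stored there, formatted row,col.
7: gr=1,th=3
[6] (1+8,3*2+0+8) = (9,14)

9,14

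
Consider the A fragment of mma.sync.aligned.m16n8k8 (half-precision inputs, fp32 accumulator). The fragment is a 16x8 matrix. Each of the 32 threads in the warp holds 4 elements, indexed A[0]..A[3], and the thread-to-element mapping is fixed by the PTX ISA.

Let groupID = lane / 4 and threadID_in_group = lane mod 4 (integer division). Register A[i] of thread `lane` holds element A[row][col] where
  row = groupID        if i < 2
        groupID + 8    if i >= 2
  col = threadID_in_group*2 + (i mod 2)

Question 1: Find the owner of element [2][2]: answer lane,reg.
r=2→G=2,rhi=0  c=2→T=1,p=0
L=2*4+1=9  i=0*2+0=0

9,0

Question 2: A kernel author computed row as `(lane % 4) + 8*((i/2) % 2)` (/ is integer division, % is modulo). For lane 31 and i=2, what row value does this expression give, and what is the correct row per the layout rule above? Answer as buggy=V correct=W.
buggy=11 correct=15

`(lane % 4) + 8*((i/2) % 2)`[31,2]->11
L=31->gid=31>>2=7, tid=31&3=3
[2]->row 7+8=15  col 3·2+0=6
row: 11 vs 15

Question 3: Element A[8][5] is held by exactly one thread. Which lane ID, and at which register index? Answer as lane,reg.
r:8=>grp=0,rB=1  c:5=>tig=2,lo=1
L=0*4+2=2  i=1*2+1=3

2,3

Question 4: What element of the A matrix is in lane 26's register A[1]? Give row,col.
26: grp=6,tig=2
[1] (6+0,2*2+1) = (6,5)

6,5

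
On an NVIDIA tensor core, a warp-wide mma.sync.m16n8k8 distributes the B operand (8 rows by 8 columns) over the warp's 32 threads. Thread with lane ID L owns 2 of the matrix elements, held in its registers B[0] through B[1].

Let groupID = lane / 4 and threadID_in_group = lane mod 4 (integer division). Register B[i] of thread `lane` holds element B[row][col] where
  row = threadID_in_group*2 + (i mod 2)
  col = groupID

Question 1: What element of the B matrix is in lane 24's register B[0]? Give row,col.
0,6

L=24->g=24>>2=6, t=24&3=0
[0]->row 0·2+0=0  col g=6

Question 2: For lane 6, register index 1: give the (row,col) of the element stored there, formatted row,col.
lane 6: G=1 (6/4), T=2 (6%4)
i=1: r=2*2+1=5, c=G=1

5,1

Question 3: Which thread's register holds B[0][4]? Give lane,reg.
16,0

c=4⇒gr=4  r=0⇒th=0,odd=0
L=4*4+0=16  i=0=0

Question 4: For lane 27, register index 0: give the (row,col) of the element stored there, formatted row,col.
lane 27⇒27/4=6, 27 mod 4=3
i=0  r:2·3+0⇒6  c:6

6,6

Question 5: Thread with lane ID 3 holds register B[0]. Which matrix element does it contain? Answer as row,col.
L=3→G=3>>2=0, T=3&3=3
[0]→row 3·2+0=6  col G=0

6,0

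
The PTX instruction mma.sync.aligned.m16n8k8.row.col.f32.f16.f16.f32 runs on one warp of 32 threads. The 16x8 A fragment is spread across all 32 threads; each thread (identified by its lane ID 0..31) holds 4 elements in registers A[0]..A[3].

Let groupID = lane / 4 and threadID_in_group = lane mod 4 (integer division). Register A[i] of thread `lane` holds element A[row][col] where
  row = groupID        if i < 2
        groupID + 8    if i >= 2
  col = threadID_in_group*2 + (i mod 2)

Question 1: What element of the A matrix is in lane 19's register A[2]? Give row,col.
12,6

L=19->g=19>>2=4, t=19&3=3
[2]->row 4+8=12  col 3·2+0=6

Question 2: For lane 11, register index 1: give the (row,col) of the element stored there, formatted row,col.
lane 11->11/4=2, 11 mod 4=3
i=1  r:2+0->2  c:2·3+1->7

2,7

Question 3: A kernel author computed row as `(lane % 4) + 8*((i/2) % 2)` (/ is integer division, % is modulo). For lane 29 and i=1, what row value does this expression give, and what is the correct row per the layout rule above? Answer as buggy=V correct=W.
buggy=1 correct=7

`(lane % 4) + 8*((i/2) % 2)`[29,1]⇒1
L=29⇒gr=29>>2=7, th=29&3=1
[1]⇒row 7+0=7  col 1·2+1=3
row: 1 vs 7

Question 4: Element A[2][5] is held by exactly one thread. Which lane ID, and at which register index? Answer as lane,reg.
r=2->g=2,rb=0  c=5->t=2,b0=1
L=2*4+2=10  i=0*2+1=1

10,1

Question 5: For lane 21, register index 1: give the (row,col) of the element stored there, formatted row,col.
lane 21->21/4=5, 21 mod 4=1
i=1  r:5+0->5  c:2·1+1->3

5,3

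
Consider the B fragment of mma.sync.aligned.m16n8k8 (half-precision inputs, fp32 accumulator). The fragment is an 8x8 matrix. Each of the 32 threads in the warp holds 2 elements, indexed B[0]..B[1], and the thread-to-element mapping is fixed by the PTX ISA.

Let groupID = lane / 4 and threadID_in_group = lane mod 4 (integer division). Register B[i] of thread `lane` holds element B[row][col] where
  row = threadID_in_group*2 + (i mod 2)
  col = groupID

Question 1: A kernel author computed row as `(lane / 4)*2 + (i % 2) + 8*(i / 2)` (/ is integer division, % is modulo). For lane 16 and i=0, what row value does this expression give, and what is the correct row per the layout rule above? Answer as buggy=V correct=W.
`(lane / 4)*2 + (i % 2) + 8*(i / 2)`[16,0]=>8
L=16=>grp=16>>2=4, tig=16&3=0
[0]=>row 0·2+0=0  col grp=4
row: 8 vs 0

buggy=8 correct=0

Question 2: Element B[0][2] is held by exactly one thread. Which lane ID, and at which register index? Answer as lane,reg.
c: 2->gid=2  r: 0->tid=0,i&1=0
L=2*4+0=8  i=0=0

8,0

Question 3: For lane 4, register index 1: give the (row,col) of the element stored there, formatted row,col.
L=4->g=4>>2=1, t=4&3=0
[1]->row 0·2+1=1  col g=1

1,1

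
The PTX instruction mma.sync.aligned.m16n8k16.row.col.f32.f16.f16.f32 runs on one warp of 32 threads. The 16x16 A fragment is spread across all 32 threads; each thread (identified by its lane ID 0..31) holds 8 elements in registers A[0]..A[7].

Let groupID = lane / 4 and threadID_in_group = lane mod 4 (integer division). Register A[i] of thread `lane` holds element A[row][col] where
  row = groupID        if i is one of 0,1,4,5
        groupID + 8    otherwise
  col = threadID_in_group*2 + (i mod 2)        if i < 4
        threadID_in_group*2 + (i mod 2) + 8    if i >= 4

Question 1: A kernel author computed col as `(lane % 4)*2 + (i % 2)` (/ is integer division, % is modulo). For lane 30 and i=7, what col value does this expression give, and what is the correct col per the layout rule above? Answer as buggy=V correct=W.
buggy=5 correct=13

`(lane % 4)*2 + (i % 2)`[30,7]⇒5
L=30⇒gr=30>>2=7, th=30&3=2
[7]⇒row 7+8=15  col 2·2+1+8=13
col: 5 vs 13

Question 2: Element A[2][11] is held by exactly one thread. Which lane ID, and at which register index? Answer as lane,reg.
9,5

r=2->g=2,rb=0  c=11->cb=1,t=1,b0=1
L=2*4+1=9  i=1*4+0*2+1=5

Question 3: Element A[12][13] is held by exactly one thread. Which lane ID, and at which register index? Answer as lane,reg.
18,7

r:12=>grp=4,rB=1  c:13=>cB=1,tig=2,lo=1
L=4*4+2=18  i=1*4+1*2+1=7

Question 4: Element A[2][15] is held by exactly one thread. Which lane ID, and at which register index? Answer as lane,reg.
r: 2->gid=2,r8=0  c: 15->c8=1,tid=3,i&1=1
L=2*4+3=11  i=1*4+0*2+1=5

11,5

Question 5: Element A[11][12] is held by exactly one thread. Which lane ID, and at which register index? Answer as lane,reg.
14,6

r=11→G=3,rhi=1  c=12→chi=1,T=2,p=0
L=3*4+2=14  i=1*4+1*2+0=6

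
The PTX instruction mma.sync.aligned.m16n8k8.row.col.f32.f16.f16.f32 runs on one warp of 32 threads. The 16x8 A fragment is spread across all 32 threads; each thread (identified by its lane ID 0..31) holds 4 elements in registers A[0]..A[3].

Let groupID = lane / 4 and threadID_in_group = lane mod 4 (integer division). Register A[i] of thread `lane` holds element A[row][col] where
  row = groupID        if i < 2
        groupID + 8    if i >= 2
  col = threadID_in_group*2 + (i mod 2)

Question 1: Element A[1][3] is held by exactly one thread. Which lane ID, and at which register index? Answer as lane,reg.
5,1

r=1->g=1,rb=0  c=3->t=1,b0=1
L=1*4+1=5  i=0*2+1=1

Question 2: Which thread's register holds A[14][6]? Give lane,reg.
r: 14->gid=6,r8=1  c: 6->tid=3,i&1=0
L=6*4+3=27  i=1*2+0=2

27,2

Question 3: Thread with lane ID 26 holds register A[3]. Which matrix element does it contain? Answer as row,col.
14,5

lane 26→26/4=6, 26 mod 4=2
i=3  r:6+8→14  c:2·2+1→5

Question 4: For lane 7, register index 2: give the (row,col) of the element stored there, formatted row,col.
9,6

7: gid=1,tid=3
[2] (1+8,3*2+0) = (9,6)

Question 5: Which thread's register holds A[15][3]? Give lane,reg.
29,3

r:15=>grp=7,rB=1  c:3=>tig=1,lo=1
L=7*4+1=29  i=1*2+1=3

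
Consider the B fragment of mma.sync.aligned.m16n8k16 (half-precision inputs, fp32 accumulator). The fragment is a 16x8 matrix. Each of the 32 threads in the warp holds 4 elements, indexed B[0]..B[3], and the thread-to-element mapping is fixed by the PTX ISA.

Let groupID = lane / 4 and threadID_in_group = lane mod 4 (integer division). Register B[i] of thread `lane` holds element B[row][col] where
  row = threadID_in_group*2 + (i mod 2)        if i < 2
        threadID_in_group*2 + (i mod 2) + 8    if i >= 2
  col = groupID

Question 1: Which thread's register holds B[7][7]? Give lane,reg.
31,1

c: 7->gid=7  r: 7->r8=0,tid=3,i&1=1
L=7*4+3=31  i=0*2+1=1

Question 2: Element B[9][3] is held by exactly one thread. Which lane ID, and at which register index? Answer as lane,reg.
12,3

c: 3->gid=3  r: 9->r8=1,tid=0,i&1=1
L=3*4+0=12  i=1*2+1=3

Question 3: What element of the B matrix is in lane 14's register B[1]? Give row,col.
5,3

14: g=3,t=2
[1] (2*2+1+0,3) = (5,3)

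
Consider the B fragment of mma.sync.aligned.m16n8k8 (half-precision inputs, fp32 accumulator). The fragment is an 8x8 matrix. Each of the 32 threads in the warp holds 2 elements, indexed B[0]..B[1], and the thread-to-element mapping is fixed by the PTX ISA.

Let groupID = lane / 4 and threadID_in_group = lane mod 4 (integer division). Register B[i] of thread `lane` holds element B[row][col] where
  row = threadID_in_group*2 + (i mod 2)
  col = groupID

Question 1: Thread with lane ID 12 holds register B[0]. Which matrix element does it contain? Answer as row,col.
lane 12→12/4=3, 12 mod 4=0
i=0  r:2·0+0→0  c:3

0,3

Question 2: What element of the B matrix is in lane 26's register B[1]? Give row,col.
26: G=6,T=2
[1] (2*2+1,6) = (5,6)

5,6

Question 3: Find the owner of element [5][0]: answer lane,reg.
2,1

c:0=>grp=0  r:5=>tig=2,lo=1
L=0*4+2=2  i=1=1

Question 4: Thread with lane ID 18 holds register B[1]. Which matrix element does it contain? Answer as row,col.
lane 18: G=4 (18/4), T=2 (18%4)
i=1: r=2*2+1=5, c=G=4

5,4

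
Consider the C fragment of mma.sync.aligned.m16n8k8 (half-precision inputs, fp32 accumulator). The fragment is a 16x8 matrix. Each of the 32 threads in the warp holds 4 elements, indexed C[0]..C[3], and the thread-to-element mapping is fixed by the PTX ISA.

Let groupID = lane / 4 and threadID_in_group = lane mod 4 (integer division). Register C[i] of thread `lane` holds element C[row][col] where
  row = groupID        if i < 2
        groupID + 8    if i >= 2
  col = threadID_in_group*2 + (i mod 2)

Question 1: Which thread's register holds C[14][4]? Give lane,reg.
r=14⇒gr=6,Rb=1  c=4⇒th=2,odd=0
L=6*4+2=26  i=1*2+0=2

26,2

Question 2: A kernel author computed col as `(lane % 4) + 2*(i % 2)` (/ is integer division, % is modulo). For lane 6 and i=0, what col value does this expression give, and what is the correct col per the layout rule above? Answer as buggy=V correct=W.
buggy=2 correct=4

`(lane % 4) + 2*(i % 2)`[6,0]=>2
lane 6: grp=1 (6/4), tig=2 (6%4)
i=0: r=1+0=1, c=2*2+0=4
col: 2 vs 4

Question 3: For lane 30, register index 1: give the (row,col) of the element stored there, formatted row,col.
L=30→G=30>>2=7, T=30&3=2
[1]→row 7+0=7  col 2·2+1=5

7,5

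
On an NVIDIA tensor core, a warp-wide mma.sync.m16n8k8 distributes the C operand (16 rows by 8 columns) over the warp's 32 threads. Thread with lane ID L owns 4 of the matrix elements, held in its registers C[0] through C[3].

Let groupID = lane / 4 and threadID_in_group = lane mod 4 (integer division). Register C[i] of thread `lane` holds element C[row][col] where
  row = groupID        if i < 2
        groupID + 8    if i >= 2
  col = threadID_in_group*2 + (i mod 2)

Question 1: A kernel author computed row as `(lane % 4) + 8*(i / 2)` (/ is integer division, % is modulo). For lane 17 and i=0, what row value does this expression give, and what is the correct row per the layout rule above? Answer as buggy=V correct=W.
buggy=1 correct=4

`(lane % 4) + 8*(i / 2)`[17,0]⇒1
lane 17⇒17/4=4, 17 mod 4=1
i=0  r:4+0⇒4  c:2·1+0⇒2
row: 1 vs 4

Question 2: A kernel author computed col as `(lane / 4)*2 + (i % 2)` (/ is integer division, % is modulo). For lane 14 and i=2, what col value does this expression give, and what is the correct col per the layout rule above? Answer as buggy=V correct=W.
`(lane / 4)*2 + (i % 2)`[14,2]→6
L=14→G=14>>2=3, T=14&3=2
[2]→row 3+8=11  col 2·2+0=4
col: 6 vs 4

buggy=6 correct=4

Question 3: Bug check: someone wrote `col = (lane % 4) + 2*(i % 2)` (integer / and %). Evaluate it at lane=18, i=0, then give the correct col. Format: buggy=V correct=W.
`(lane % 4) + 2*(i % 2)`[18,0]->2
L=18->gid=18>>2=4, tid=18&3=2
[0]->row 4+0=4  col 2·2+0=4
col: 2 vs 4

buggy=2 correct=4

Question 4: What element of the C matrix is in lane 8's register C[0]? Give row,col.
2,0

L=8→G=8>>2=2, T=8&3=0
[0]→row 2+0=2  col 0·2+0=0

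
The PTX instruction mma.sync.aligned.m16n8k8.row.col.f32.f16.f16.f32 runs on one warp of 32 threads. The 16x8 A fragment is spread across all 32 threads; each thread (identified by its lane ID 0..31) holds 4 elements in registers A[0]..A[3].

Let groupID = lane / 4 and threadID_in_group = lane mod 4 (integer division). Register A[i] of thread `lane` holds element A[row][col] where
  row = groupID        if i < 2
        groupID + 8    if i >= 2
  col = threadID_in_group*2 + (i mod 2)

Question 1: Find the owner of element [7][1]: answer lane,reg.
28,1

r=7⇒gr=7,Rb=0  c=1⇒th=0,odd=1
L=7*4+0=28  i=0*2+1=1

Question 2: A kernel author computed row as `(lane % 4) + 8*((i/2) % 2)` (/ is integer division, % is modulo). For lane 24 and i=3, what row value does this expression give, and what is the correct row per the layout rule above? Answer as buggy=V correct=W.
`(lane % 4) + 8*((i/2) % 2)`[24,3]=>8
L=24=>grp=24>>2=6, tig=24&3=0
[3]=>row 6+8=14  col 0·2+1=1
row: 8 vs 14

buggy=8 correct=14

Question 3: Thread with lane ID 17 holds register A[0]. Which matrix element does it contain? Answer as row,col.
4,2

L=17->gid=17>>2=4, tid=17&3=1
[0]->row 4+0=4  col 1·2+0=2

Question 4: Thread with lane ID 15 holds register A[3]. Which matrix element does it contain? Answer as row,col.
lane 15->15/4=3, 15 mod 4=3
i=3  r:3+8->11  c:2·3+1->7

11,7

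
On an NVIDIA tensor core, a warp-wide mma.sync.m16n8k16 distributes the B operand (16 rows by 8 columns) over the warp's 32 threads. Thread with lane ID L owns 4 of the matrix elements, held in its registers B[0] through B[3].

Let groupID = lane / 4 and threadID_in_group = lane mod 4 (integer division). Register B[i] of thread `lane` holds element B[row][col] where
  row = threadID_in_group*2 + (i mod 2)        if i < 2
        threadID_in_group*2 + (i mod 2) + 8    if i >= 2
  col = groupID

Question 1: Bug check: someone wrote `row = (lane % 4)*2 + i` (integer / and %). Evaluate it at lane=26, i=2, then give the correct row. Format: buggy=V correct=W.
buggy=6 correct=12

`(lane % 4)*2 + i`[26,2]⇒6
lane 26: gr=6 (26/4), th=2 (26%4)
i=2: r=2*2+0+8=12, c=gr=6
row: 6 vs 12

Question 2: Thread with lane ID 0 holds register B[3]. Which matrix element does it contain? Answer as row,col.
9,0

L=0->g=0>>2=0, t=0&3=0
[3]->row 0·2+1+8=9  col g=0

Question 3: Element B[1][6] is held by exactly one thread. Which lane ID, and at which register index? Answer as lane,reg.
24,1

c=6->g=6  r=1->rb=0,t=0,b0=1
L=6*4+0=24  i=0*2+1=1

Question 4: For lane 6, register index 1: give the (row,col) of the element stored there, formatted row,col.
5,1

L=6⇒gr=6>>2=1, th=6&3=2
[1]⇒row 2·2+1+0=5  col gr=1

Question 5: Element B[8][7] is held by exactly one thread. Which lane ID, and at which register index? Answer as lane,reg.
28,2

c=7->g=7  r=8->rb=1,t=0,b0=0
L=7*4+0=28  i=1*2+0=2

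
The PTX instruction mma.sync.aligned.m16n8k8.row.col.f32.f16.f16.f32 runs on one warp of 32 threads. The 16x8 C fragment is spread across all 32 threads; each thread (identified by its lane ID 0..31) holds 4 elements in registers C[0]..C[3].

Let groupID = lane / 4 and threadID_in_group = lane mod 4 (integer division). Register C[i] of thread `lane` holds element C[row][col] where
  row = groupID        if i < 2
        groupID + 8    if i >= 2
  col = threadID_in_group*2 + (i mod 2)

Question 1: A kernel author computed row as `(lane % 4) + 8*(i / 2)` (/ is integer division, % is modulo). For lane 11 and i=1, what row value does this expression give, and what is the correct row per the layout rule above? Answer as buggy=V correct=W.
`(lane % 4) + 8*(i / 2)`[11,1]→3
lane 11: G=2 (11/4), T=3 (11%4)
i=1: r=2+0=2, c=3*2+1=7
row: 3 vs 2

buggy=3 correct=2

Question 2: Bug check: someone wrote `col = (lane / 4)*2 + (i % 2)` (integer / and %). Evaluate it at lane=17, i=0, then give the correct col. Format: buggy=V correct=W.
`(lane / 4)*2 + (i % 2)`[17,0]->8
L=17->gid=17>>2=4, tid=17&3=1
[0]->row 4+0=4  col 1·2+0=2
col: 8 vs 2

buggy=8 correct=2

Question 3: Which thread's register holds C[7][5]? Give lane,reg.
30,1

r:7=>grp=7,rB=0  c:5=>tig=2,lo=1
L=7*4+2=30  i=0*2+1=1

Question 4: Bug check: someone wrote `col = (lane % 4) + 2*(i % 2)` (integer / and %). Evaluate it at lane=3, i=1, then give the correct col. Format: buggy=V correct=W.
`(lane % 4) + 2*(i % 2)`[3,1]->5
lane 3: gid=0 (3/4), tid=3 (3%4)
i=1: r=0+0=0, c=3*2+1=7
col: 5 vs 7

buggy=5 correct=7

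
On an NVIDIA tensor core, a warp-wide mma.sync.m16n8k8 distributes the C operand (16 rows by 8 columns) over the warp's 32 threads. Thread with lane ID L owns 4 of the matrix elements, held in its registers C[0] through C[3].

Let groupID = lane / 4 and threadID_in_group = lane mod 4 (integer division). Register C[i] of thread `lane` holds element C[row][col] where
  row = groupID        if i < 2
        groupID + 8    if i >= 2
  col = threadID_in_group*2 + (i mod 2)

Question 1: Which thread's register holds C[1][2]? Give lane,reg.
r: 1->gid=1,r8=0  c: 2->tid=1,i&1=0
L=1*4+1=5  i=0*2+0=0

5,0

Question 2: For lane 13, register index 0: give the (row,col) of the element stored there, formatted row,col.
3,2

lane 13: gid=3 (13/4), tid=1 (13%4)
i=0: r=3+0=3, c=1*2+0=2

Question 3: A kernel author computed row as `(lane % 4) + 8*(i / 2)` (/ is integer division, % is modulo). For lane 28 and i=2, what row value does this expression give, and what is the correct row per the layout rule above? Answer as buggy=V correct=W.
buggy=8 correct=15

`(lane % 4) + 8*(i / 2)`[28,2]=>8
28: grp=7,tig=0
[2] (7+8,0*2+0) = (15,0)
row: 8 vs 15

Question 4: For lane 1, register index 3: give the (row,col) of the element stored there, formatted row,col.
8,3

L=1→G=1>>2=0, T=1&3=1
[3]→row 0+8=8  col 1·2+1=3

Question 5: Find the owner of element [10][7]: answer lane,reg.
11,3

r=10⇒gr=2,Rb=1  c=7⇒th=3,odd=1
L=2*4+3=11  i=1*2+1=3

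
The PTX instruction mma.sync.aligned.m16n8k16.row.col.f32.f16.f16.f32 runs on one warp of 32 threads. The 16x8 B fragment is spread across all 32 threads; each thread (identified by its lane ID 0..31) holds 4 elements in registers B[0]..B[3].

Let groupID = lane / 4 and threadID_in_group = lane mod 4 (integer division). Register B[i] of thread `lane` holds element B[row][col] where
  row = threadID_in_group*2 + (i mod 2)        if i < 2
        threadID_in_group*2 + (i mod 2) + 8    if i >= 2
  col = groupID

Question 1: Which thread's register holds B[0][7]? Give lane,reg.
c=7->g=7  r=0->rb=0,t=0,b0=0
L=7*4+0=28  i=0*2+0=0

28,0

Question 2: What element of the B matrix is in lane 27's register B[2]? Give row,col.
14,6

lane 27: G=6 (27/4), T=3 (27%4)
i=2: r=3*2+0+8=14, c=G=6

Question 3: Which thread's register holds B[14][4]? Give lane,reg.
c: 4->gid=4  r: 14->r8=1,tid=3,i&1=0
L=4*4+3=19  i=1*2+0=2

19,2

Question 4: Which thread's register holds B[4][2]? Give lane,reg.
c: 2->gid=2  r: 4->r8=0,tid=2,i&1=0
L=2*4+2=10  i=0*2+0=0

10,0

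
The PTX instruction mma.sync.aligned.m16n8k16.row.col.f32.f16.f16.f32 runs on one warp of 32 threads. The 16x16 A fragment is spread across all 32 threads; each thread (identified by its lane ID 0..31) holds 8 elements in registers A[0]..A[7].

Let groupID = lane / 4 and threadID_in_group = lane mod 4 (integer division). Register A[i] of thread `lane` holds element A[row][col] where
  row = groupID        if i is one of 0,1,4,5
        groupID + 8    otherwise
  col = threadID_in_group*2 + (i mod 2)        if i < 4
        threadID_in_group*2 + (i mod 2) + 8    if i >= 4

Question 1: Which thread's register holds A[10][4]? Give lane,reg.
r:10=>grp=2,rB=1  c:4=>cB=0,tig=2,lo=0
L=2*4+2=10  i=0*4+1*2+0=2

10,2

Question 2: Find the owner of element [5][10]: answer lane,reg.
r=5->g=5,rb=0  c=10->cb=1,t=1,b0=0
L=5*4+1=21  i=1*4+0*2+0=4

21,4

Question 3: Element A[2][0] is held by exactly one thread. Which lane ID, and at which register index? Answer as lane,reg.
8,0

r:2=>grp=2,rB=0  c:0=>cB=0,tig=0,lo=0
L=2*4+0=8  i=0*4+0*2+0=0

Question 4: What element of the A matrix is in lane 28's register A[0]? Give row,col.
lane 28→28/4=7, 28 mod 4=0
i=0  r:7+0→7  c:2·0+0+0→0

7,0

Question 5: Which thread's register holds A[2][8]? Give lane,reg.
8,4

r=2⇒gr=2,Rb=0  c=8⇒Cb=1,th=0,odd=0
L=2*4+0=8  i=1*4+0*2+0=4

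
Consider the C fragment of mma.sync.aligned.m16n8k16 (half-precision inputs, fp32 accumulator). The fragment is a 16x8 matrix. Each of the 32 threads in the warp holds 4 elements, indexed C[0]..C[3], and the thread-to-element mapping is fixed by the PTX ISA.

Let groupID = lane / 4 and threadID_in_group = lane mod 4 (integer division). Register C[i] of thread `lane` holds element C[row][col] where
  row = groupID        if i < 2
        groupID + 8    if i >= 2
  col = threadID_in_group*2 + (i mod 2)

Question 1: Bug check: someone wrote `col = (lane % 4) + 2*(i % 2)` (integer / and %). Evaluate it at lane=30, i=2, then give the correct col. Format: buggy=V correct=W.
`(lane % 4) + 2*(i % 2)`[30,2]⇒2
30: gr=7,th=2
[2] (7+8,2*2+0) = (15,4)
col: 2 vs 4

buggy=2 correct=4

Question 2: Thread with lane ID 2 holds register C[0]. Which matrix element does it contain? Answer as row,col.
0,4

L=2=>grp=2>>2=0, tig=2&3=2
[0]=>row 0+0=0  col 2·2+0=4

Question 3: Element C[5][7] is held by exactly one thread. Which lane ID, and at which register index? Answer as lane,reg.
23,1

r: 5->gid=5,r8=0  c: 7->tid=3,i&1=1
L=5*4+3=23  i=0*2+1=1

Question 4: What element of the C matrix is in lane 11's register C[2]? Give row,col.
lane 11: grp=2 (11/4), tig=3 (11%4)
i=2: r=2+8=10, c=3*2+0=6

10,6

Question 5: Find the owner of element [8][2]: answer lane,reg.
1,2

r=8->g=0,rb=1  c=2->t=1,b0=0
L=0*4+1=1  i=1*2+0=2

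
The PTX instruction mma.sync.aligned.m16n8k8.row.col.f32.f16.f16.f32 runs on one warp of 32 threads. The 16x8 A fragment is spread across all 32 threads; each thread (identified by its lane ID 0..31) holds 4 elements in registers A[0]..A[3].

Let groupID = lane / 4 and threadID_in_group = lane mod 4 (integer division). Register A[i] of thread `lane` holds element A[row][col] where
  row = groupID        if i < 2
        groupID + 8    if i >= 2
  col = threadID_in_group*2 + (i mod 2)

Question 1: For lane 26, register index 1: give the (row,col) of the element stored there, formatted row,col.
26: G=6,T=2
[1] (6+0,2*2+1) = (6,5)

6,5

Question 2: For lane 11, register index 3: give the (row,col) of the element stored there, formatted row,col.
lane 11: g=2 (11/4), t=3 (11%4)
i=3: r=2+8=10, c=3*2+1=7

10,7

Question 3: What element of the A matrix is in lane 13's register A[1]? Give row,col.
3,3

lane 13: gr=3 (13/4), th=1 (13%4)
i=1: r=3+0=3, c=1*2+1=3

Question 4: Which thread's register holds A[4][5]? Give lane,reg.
r=4→G=4,rhi=0  c=5→T=2,p=1
L=4*4+2=18  i=0*2+1=1

18,1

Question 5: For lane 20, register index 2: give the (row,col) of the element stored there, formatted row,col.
13,0

20: grp=5,tig=0
[2] (5+8,0*2+0) = (13,0)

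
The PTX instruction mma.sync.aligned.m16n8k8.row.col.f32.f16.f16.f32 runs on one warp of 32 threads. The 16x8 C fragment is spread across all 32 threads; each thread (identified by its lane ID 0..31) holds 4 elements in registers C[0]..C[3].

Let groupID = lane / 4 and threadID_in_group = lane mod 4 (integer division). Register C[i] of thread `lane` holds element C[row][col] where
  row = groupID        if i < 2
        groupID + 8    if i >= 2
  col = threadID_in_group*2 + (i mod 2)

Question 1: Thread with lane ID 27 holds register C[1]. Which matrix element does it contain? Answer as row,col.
lane 27→27/4=6, 27 mod 4=3
i=1  r:6+0→6  c:2·3+1→7

6,7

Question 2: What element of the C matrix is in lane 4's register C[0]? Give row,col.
1,0

lane 4=>4/4=1, 4 mod 4=0
i=0  r:1+0=>1  c:2·0+0=>0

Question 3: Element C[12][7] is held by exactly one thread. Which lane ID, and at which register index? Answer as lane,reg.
19,3

r=12→G=4,rhi=1  c=7→T=3,p=1
L=4*4+3=19  i=1*2+1=3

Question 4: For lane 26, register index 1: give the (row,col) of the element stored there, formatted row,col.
L=26⇒gr=26>>2=6, th=26&3=2
[1]⇒row 6+0=6  col 2·2+1=5

6,5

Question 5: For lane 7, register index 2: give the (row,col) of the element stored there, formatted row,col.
9,6

lane 7: gr=1 (7/4), th=3 (7%4)
i=2: r=1+8=9, c=3*2+0=6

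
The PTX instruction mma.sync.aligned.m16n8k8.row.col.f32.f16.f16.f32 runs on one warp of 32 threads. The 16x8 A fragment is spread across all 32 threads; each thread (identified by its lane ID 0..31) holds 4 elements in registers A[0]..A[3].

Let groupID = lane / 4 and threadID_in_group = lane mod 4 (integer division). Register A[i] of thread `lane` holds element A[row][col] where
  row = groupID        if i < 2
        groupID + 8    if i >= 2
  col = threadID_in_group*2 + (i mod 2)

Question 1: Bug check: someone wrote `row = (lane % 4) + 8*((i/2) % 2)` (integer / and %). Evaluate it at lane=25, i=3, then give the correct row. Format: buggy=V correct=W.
`(lane % 4) + 8*((i/2) % 2)`[25,3]->9
L=25->g=25>>2=6, t=25&3=1
[3]->row 6+8=14  col 1·2+1=3
row: 9 vs 14

buggy=9 correct=14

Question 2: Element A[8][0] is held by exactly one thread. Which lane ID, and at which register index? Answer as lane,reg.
r=8→G=0,rhi=1  c=0→T=0,p=0
L=0*4+0=0  i=1*2+0=2

0,2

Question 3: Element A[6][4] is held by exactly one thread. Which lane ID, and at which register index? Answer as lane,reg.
r: 6->gid=6,r8=0  c: 4->tid=2,i&1=0
L=6*4+2=26  i=0*2+0=0

26,0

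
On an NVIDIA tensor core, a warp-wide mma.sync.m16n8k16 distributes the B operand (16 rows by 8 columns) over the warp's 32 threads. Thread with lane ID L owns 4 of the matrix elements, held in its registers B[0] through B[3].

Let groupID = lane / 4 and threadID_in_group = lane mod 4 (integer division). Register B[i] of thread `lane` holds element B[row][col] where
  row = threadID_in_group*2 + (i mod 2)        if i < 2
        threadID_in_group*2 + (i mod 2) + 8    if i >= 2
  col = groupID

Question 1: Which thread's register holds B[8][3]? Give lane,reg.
12,2

c:3=>grp=3  r:8=>rB=1,tig=0,lo=0
L=3*4+0=12  i=1*2+0=2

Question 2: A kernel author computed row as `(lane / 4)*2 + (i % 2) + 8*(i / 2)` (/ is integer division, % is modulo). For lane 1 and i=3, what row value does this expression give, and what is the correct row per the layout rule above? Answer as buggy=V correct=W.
`(lane / 4)*2 + (i % 2) + 8*(i / 2)`[1,3]→9
lane 1→1/4=0, 1 mod 4=1
i=3  r:2·1+1+8→11  c:0
row: 9 vs 11

buggy=9 correct=11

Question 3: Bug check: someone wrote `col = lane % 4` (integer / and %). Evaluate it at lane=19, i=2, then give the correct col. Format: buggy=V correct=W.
`lane % 4`[19,2]->3
lane 19->19/4=4, 19 mod 4=3
i=2  r:2·3+0+8->14  c:4
col: 3 vs 4

buggy=3 correct=4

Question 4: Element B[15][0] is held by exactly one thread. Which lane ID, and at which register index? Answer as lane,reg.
3,3

c: 0->gid=0  r: 15->r8=1,tid=3,i&1=1
L=0*4+3=3  i=1*2+1=3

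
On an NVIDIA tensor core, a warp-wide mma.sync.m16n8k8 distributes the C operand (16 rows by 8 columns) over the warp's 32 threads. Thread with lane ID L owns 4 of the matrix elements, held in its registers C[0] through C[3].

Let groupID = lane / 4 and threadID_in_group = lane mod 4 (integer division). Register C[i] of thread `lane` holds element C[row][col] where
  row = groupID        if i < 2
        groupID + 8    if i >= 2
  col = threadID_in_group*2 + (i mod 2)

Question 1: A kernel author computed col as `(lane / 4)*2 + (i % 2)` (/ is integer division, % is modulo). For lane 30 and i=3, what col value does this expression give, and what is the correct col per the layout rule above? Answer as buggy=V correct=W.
buggy=15 correct=5

`(lane / 4)*2 + (i % 2)`[30,3]->15
L=30->gid=30>>2=7, tid=30&3=2
[3]->row 7+8=15  col 2·2+1=5
col: 15 vs 5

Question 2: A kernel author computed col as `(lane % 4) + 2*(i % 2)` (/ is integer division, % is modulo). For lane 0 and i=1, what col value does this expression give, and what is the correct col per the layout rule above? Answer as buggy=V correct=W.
`(lane % 4) + 2*(i % 2)`[0,1]→2
0: G=0,T=0
[1] (0+0,0*2+1) = (0,1)
col: 2 vs 1

buggy=2 correct=1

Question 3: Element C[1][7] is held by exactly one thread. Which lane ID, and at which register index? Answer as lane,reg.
r: 1->gid=1,r8=0  c: 7->tid=3,i&1=1
L=1*4+3=7  i=0*2+1=1

7,1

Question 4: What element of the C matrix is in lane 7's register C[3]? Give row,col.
lane 7: grp=1 (7/4), tig=3 (7%4)
i=3: r=1+8=9, c=3*2+1=7

9,7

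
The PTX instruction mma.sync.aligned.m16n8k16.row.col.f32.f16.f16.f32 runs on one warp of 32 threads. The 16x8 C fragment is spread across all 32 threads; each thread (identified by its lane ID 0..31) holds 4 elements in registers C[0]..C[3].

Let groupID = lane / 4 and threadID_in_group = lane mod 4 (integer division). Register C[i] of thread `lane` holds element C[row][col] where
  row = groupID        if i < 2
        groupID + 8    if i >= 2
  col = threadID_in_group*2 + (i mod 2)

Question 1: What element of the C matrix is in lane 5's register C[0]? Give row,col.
lane 5: grp=1 (5/4), tig=1 (5%4)
i=0: r=1+0=1, c=1*2+0=2

1,2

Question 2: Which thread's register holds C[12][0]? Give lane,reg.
r=12→G=4,rhi=1  c=0→T=0,p=0
L=4*4+0=16  i=1*2+0=2

16,2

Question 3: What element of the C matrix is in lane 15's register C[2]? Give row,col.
lane 15⇒15/4=3, 15 mod 4=3
i=2  r:3+8⇒11  c:2·3+0⇒6

11,6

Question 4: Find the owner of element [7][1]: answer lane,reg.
r=7⇒gr=7,Rb=0  c=1⇒th=0,odd=1
L=7*4+0=28  i=0*2+1=1

28,1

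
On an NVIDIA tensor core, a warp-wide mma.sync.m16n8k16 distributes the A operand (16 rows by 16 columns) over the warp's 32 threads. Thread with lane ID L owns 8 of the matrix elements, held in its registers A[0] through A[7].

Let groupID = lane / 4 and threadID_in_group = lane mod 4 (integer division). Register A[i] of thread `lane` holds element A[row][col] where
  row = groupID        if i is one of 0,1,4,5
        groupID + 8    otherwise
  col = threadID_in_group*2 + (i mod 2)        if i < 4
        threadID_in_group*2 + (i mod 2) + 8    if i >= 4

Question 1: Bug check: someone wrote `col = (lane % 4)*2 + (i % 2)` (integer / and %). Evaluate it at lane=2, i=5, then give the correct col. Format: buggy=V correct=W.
`(lane % 4)*2 + (i % 2)`[2,5]⇒5
2: gr=0,th=2
[5] (0+0,2*2+1+8) = (0,13)
col: 5 vs 13

buggy=5 correct=13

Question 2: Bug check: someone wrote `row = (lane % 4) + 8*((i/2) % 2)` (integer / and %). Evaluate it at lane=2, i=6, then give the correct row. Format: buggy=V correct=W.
`(lane % 4) + 8*((i/2) % 2)`[2,6]→10
L=2→G=2>>2=0, T=2&3=2
[6]→row 0+8=8  col 2·2+0+8=12
row: 10 vs 8

buggy=10 correct=8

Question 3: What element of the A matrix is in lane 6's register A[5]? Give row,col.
L=6->gid=6>>2=1, tid=6&3=2
[5]->row 1+0=1  col 2·2+1+8=13

1,13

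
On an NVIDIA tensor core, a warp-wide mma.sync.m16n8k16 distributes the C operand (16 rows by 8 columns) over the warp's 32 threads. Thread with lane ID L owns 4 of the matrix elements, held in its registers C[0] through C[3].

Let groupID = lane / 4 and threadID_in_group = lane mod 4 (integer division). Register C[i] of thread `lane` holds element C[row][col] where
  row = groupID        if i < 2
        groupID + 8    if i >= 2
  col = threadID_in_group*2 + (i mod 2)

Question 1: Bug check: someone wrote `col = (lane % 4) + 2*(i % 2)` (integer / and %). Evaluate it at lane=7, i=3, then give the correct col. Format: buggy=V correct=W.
buggy=5 correct=7

`(lane % 4) + 2*(i % 2)`[7,3]->5
7: gid=1,tid=3
[3] (1+8,3*2+1) = (9,7)
col: 5 vs 7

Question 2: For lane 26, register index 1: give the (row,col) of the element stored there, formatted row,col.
lane 26: G=6 (26/4), T=2 (26%4)
i=1: r=6+0=6, c=2*2+1=5

6,5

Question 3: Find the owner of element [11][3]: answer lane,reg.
r=11→G=3,rhi=1  c=3→T=1,p=1
L=3*4+1=13  i=1*2+1=3

13,3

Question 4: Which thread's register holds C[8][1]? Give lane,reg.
0,3

r: 8->gid=0,r8=1  c: 1->tid=0,i&1=1
L=0*4+0=0  i=1*2+1=3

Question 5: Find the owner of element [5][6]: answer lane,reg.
r: 5->gid=5,r8=0  c: 6->tid=3,i&1=0
L=5*4+3=23  i=0*2+0=0

23,0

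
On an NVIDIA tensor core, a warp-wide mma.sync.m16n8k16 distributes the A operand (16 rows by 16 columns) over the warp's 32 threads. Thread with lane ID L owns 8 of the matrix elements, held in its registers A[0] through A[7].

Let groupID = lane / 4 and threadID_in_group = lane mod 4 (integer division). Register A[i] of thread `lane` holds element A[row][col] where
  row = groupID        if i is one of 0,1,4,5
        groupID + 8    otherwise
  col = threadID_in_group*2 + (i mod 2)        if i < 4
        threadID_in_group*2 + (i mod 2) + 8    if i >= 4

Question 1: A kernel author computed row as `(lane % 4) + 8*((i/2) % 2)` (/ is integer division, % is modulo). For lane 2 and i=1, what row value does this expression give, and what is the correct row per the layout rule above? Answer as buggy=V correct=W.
buggy=2 correct=0

`(lane % 4) + 8*((i/2) % 2)`[2,1]->2
lane 2: g=0 (2/4), t=2 (2%4)
i=1: r=0+0=0, c=2*2+1+0=5
row: 2 vs 0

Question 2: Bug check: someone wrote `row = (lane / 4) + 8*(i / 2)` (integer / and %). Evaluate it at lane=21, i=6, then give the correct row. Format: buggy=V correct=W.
`(lane / 4) + 8*(i / 2)`[21,6]->29
lane 21->21/4=5, 21 mod 4=1
i=6  r:5+8->13  c:2·1+0+8->10
row: 29 vs 13

buggy=29 correct=13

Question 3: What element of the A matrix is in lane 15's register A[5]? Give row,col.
3,15

lane 15->15/4=3, 15 mod 4=3
i=5  r:3+0->3  c:2·3+1+8->15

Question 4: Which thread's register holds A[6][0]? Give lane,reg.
r:6=>grp=6,rB=0  c:0=>cB=0,tig=0,lo=0
L=6*4+0=24  i=0*4+0*2+0=0

24,0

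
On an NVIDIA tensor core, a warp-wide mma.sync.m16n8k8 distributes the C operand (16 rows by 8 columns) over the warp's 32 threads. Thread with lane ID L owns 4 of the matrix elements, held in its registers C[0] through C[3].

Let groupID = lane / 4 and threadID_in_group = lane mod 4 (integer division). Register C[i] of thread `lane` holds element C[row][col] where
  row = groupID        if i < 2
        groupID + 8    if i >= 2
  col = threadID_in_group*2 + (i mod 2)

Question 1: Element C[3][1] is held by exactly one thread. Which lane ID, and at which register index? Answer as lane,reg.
12,1

r=3⇒gr=3,Rb=0  c=1⇒th=0,odd=1
L=3*4+0=12  i=0*2+1=1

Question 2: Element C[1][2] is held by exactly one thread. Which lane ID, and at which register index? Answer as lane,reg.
5,0

r=1->g=1,rb=0  c=2->t=1,b0=0
L=1*4+1=5  i=0*2+0=0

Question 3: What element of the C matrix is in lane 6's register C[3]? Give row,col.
9,5

6: grp=1,tig=2
[3] (1+8,2*2+1) = (9,5)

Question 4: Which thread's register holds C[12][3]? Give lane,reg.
r=12->g=4,rb=1  c=3->t=1,b0=1
L=4*4+1=17  i=1*2+1=3

17,3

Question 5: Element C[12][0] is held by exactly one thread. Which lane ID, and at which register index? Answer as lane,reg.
r=12→G=4,rhi=1  c=0→T=0,p=0
L=4*4+0=16  i=1*2+0=2

16,2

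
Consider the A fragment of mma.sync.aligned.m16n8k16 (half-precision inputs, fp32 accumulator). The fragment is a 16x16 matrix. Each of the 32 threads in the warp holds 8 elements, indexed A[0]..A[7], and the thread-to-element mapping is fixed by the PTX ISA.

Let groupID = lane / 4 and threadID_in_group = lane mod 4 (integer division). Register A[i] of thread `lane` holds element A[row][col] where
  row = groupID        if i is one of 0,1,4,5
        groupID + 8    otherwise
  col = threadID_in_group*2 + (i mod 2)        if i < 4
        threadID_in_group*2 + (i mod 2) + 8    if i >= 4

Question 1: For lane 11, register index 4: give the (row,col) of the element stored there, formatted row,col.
lane 11=>11/4=2, 11 mod 4=3
i=4  r:2+0=>2  c:2·3+0+8=>14

2,14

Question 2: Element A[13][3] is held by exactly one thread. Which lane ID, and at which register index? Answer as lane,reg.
21,3

r=13→G=5,rhi=1  c=3→chi=0,T=1,p=1
L=5*4+1=21  i=0*4+1*2+1=3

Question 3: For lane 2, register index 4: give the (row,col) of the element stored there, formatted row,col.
0,12

L=2⇒gr=2>>2=0, th=2&3=2
[4]⇒row 0+0=0  col 2·2+0+8=12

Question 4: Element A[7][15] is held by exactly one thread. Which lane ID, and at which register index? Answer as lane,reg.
r: 7->gid=7,r8=0  c: 15->c8=1,tid=3,i&1=1
L=7*4+3=31  i=1*4+0*2+1=5

31,5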